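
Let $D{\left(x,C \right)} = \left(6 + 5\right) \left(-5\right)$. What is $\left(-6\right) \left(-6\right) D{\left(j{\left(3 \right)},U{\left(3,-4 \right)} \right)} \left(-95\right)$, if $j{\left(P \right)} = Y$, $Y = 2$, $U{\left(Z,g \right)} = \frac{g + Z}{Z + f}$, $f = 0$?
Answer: $188100$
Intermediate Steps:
$U{\left(Z,g \right)} = \frac{Z + g}{Z}$ ($U{\left(Z,g \right)} = \frac{g + Z}{Z + 0} = \frac{Z + g}{Z}$)
$j{\left(P \right)} = 2$
$D{\left(x,C \right)} = -55$ ($D{\left(x,C \right)} = 11 \left(-5\right) = -55$)
$\left(-6\right) \left(-6\right) D{\left(j{\left(3 \right)},U{\left(3,-4 \right)} \right)} \left(-95\right) = \left(-6\right) \left(-6\right) \left(-55\right) \left(-95\right) = 36 \left(-55\right) \left(-95\right) = \left(-1980\right) \left(-95\right) = 188100$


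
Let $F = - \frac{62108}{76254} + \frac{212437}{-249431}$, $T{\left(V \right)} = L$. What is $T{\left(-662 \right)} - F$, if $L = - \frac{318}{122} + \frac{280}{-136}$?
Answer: $- \frac{29577953499005}{9861927799269} \approx -2.9992$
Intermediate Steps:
$L = - \frac{4838}{1037}$ ($L = \left(-318\right) \frac{1}{122} + 280 \left(- \frac{1}{136}\right) = - \frac{159}{61} - \frac{35}{17} = - \frac{4838}{1037} \approx -4.6654$)
$T{\left(V \right)} = - \frac{4838}{1037}$
$F = - \frac{15845415773}{9510055737}$ ($F = \left(-62108\right) \frac{1}{76254} + 212437 \left(- \frac{1}{249431}\right) = - \frac{31054}{38127} - \frac{212437}{249431} = - \frac{15845415773}{9510055737} \approx -1.6662$)
$T{\left(-662 \right)} - F = - \frac{4838}{1037} - - \frac{15845415773}{9510055737} = - \frac{4838}{1037} + \frac{15845415773}{9510055737} = - \frac{29577953499005}{9861927799269}$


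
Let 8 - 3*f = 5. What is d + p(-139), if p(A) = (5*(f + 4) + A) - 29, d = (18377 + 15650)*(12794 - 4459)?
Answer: 283614902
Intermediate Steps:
f = 1 (f = 8/3 - ⅓*5 = 8/3 - 5/3 = 1)
d = 283615045 (d = 34027*8335 = 283615045)
p(A) = -4 + A (p(A) = (5*(1 + 4) + A) - 29 = (5*5 + A) - 29 = (25 + A) - 29 = -4 + A)
d + p(-139) = 283615045 + (-4 - 139) = 283615045 - 143 = 283614902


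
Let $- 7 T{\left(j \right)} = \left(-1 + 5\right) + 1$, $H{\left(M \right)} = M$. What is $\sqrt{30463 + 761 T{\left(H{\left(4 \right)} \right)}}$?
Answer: $\frac{2 \sqrt{366513}}{7} \approx 172.97$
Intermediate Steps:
$T{\left(j \right)} = - \frac{5}{7}$ ($T{\left(j \right)} = - \frac{\left(-1 + 5\right) + 1}{7} = - \frac{4 + 1}{7} = \left(- \frac{1}{7}\right) 5 = - \frac{5}{7}$)
$\sqrt{30463 + 761 T{\left(H{\left(4 \right)} \right)}} = \sqrt{30463 + 761 \left(- \frac{5}{7}\right)} = \sqrt{30463 - \frac{3805}{7}} = \sqrt{\frac{209436}{7}} = \frac{2 \sqrt{366513}}{7}$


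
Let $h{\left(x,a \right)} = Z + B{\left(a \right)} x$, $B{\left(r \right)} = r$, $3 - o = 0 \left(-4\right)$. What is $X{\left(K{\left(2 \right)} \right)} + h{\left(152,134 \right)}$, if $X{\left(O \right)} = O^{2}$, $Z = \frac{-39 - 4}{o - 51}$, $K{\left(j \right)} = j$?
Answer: $\frac{977899}{48} \approx 20373.0$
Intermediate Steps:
$o = 3$ ($o = 3 - 0 \left(-4\right) = 3 - 0 = 3 + 0 = 3$)
$Z = \frac{43}{48}$ ($Z = \frac{-39 - 4}{3 - 51} = - \frac{43}{-48} = \left(-43\right) \left(- \frac{1}{48}\right) = \frac{43}{48} \approx 0.89583$)
$h{\left(x,a \right)} = \frac{43}{48} + a x$
$X{\left(K{\left(2 \right)} \right)} + h{\left(152,134 \right)} = 2^{2} + \left(\frac{43}{48} + 134 \cdot 152\right) = 4 + \left(\frac{43}{48} + 20368\right) = 4 + \frac{977707}{48} = \frac{977899}{48}$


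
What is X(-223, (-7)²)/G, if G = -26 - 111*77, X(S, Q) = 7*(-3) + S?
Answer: 244/8573 ≈ 0.028461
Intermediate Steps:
X(S, Q) = -21 + S
G = -8573 (G = -26 - 8547 = -8573)
X(-223, (-7)²)/G = (-21 - 223)/(-8573) = -244*(-1/8573) = 244/8573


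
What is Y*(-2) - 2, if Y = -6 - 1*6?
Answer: 22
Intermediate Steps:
Y = -12 (Y = -6 - 6 = -12)
Y*(-2) - 2 = -12*(-2) - 2 = 24 - 2 = 22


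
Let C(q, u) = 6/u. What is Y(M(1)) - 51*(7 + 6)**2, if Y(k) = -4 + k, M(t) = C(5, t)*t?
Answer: -8617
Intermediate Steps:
M(t) = 6 (M(t) = (6/t)*t = 6)
Y(M(1)) - 51*(7 + 6)**2 = (-4 + 6) - 51*(7 + 6)**2 = 2 - 51*13**2 = 2 - 51*169 = 2 - 8619 = -8617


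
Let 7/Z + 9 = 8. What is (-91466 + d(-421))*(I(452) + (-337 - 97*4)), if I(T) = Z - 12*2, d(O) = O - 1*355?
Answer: 69734952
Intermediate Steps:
d(O) = -355 + O (d(O) = O - 355 = -355 + O)
Z = -7 (Z = 7/(-9 + 8) = 7/(-1) = 7*(-1) = -7)
I(T) = -31 (I(T) = -7 - 12*2 = -7 - 24 = -31)
(-91466 + d(-421))*(I(452) + (-337 - 97*4)) = (-91466 + (-355 - 421))*(-31 + (-337 - 97*4)) = (-91466 - 776)*(-31 + (-337 - 388)) = -92242*(-31 - 725) = -92242*(-756) = 69734952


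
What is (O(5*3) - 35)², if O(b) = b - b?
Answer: 1225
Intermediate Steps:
O(b) = 0
(O(5*3) - 35)² = (0 - 35)² = (-35)² = 1225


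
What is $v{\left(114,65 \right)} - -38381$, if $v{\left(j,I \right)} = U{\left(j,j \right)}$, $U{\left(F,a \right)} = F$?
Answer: $38495$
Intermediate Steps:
$v{\left(j,I \right)} = j$
$v{\left(114,65 \right)} - -38381 = 114 - -38381 = 114 + 38381 = 38495$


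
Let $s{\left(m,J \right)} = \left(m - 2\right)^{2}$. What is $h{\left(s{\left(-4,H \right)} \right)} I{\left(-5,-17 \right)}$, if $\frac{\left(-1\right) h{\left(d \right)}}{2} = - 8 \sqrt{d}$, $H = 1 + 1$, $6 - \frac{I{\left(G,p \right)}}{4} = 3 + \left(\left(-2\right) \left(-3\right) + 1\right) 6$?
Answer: $-14976$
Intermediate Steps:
$I{\left(G,p \right)} = -156$ ($I{\left(G,p \right)} = 24 - 4 \left(3 + \left(\left(-2\right) \left(-3\right) + 1\right) 6\right) = 24 - 4 \left(3 + \left(6 + 1\right) 6\right) = 24 - 4 \left(3 + 7 \cdot 6\right) = 24 - 4 \left(3 + 42\right) = 24 - 180 = -156$)
$H = 2$
$s{\left(m,J \right)} = \left(-2 + m\right)^{2}$
$h{\left(d \right)} = 16 \sqrt{d}$ ($h{\left(d \right)} = - 2 \left(- 8 \sqrt{d}\right) = 16 \sqrt{d}$)
$h{\left(s{\left(-4,H \right)} \right)} I{\left(-5,-17 \right)} = 16 \sqrt{\left(-2 - 4\right)^{2}} \left(-156\right) = 16 \sqrt{\left(-6\right)^{2}} \left(-156\right) = 16 \sqrt{36} \left(-156\right) = 16 \cdot 6 \left(-156\right) = 96 \left(-156\right) = -14976$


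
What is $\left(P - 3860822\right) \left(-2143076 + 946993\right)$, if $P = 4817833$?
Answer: $-1144664587913$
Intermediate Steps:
$\left(P - 3860822\right) \left(-2143076 + 946993\right) = \left(4817833 - 3860822\right) \left(-2143076 + 946993\right) = 957011 \left(-1196083\right) = -1144664587913$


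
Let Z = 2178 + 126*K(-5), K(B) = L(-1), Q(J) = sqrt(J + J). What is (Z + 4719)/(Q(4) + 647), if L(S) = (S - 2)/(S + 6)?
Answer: 22067229/2093005 - 68214*sqrt(2)/2093005 ≈ 10.497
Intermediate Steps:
Q(J) = sqrt(2)*sqrt(J) (Q(J) = sqrt(2*J) = sqrt(2)*sqrt(J))
L(S) = (-2 + S)/(6 + S)
K(B) = -3/5 (K(B) = (-2 - 1)/(6 - 1) = -3/5)
Z = 10512/5 (Z = 2178 + 126*(-3/5) = 2178 - 378/5 = 10512/5 ≈ 2102.4)
(Z + 4719)/(Q(4) + 647) = (10512/5 + 4719)/(sqrt(2)*sqrt(4) + 647) = 34107/(5*(sqrt(2)*2 + 647)) = 34107/(5*(2*sqrt(2) + 647)) = 34107/(5*(647 + 2*sqrt(2)))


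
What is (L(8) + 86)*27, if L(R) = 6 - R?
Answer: 2268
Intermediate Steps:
(L(8) + 86)*27 = ((6 - 1*8) + 86)*27 = ((6 - 8) + 86)*27 = (-2 + 86)*27 = 84*27 = 2268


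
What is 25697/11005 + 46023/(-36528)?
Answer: 144058967/133996880 ≈ 1.0751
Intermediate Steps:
25697/11005 + 46023/(-36528) = 25697*(1/11005) + 46023*(-1/36528) = 25697/11005 - 15341/12176 = 144058967/133996880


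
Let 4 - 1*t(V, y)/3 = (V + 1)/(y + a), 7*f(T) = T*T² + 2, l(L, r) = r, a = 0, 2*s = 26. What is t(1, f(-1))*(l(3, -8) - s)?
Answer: 630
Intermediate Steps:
s = 13 (s = (½)*26 = 13)
f(T) = 2/7 + T³/7 (f(T) = (T*T² + 2)/7 = (T³ + 2)/7 = (2 + T³)/7 = 2/7 + T³/7)
t(V, y) = 12 - 3*(1 + V)/y (t(V, y) = 12 - 3*(V + 1)/(y + 0) = 12 - 3*(1 + V)/y)
t(1, f(-1))*(l(3, -8) - s) = (3*(-1 - 1*1 + 4*(2/7 + (⅐)*(-1)³))/(2/7 + (⅐)*(-1)³))*(-8 - 1*13) = (3*(-1 - 1 + 4*(2/7 + (⅐)*(-1)))/(2/7 + (⅐)*(-1)))*(-8 - 13) = (3*(-1 - 1 + 4*(2/7 - ⅐))/(2/7 - ⅐))*(-21) = (3*(-1 - 1 + 4*(⅐))/(⅐))*(-21) = (3*7*(-1 - 1 + 4/7))*(-21) = (3*7*(-10/7))*(-21) = -30*(-21) = 630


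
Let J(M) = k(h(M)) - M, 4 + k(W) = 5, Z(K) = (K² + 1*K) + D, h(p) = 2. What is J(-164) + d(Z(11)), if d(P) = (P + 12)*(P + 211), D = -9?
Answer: 45255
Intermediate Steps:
Z(K) = -9 + K + K² (Z(K) = (K² + 1*K) - 9 = (K² + K) - 9 = (K + K²) - 9 = -9 + K + K²)
k(W) = 1 (k(W) = -4 + 5 = 1)
d(P) = (12 + P)*(211 + P)
J(M) = 1 - M
J(-164) + d(Z(11)) = (1 - 1*(-164)) + (2532 + (-9 + 11 + 11²)² + 223*(-9 + 11 + 11²)) = (1 + 164) + (2532 + (-9 + 11 + 121)² + 223*(-9 + 11 + 121)) = 165 + (2532 + 123² + 223*123) = 165 + (2532 + 15129 + 27429) = 165 + 45090 = 45255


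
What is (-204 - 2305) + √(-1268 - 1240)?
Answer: -2509 + 2*I*√627 ≈ -2509.0 + 50.08*I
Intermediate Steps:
(-204 - 2305) + √(-1268 - 1240) = -2509 + √(-2508) = -2509 + 2*I*√627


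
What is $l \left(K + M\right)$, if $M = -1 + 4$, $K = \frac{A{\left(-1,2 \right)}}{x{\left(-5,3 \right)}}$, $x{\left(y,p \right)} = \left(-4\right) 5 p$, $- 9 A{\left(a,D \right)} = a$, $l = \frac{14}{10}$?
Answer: $\frac{11333}{2700} \approx 4.1974$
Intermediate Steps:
$l = \frac{7}{5}$ ($l = 14 \cdot \frac{1}{10} = \frac{7}{5} \approx 1.4$)
$A{\left(a,D \right)} = - \frac{a}{9}$
$x{\left(y,p \right)} = - 20 p$
$K = - \frac{1}{540}$ ($K = \frac{\left(- \frac{1}{9}\right) \left(-1\right)}{\left(-20\right) 3} = \frac{1}{9 \left(-60\right)} = \frac{1}{9} \left(- \frac{1}{60}\right) = - \frac{1}{540} \approx -0.0018519$)
$M = 3$
$l \left(K + M\right) = \frac{7 \left(- \frac{1}{540} + 3\right)}{5} = \frac{7}{5} \cdot \frac{1619}{540} = \frac{11333}{2700}$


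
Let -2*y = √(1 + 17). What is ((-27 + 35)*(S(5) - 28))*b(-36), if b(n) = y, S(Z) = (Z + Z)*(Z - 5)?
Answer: 336*√2 ≈ 475.18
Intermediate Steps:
S(Z) = 2*Z*(-5 + Z) (S(Z) = (2*Z)*(-5 + Z) = 2*Z*(-5 + Z))
y = -3*√2/2 (y = -√(1 + 17)/2 = -3*√2/2 ≈ -2.1213)
b(n) = -3*√2/2
((-27 + 35)*(S(5) - 28))*b(-36) = ((-27 + 35)*(2*5*(-5 + 5) - 28))*(-3*√2/2) = (8*(2*5*0 - 28))*(-3*√2/2) = (8*(0 - 28))*(-3*√2/2) = (8*(-28))*(-3*√2/2) = -(-336)*√2 = 336*√2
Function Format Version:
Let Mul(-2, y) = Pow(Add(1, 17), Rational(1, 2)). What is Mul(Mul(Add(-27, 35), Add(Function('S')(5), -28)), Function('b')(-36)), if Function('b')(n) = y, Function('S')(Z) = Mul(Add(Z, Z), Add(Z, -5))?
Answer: Mul(336, Pow(2, Rational(1, 2))) ≈ 475.18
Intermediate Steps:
Function('S')(Z) = Mul(2, Z, Add(-5, Z)) (Function('S')(Z) = Mul(Mul(2, Z), Add(-5, Z)) = Mul(2, Z, Add(-5, Z)))
y = Mul(Rational(-3, 2), Pow(2, Rational(1, 2))) (y = Mul(Rational(-1, 2), Pow(Add(1, 17), Rational(1, 2))) = Mul(Rational(-1, 2), Pow(18, Rational(1, 2))) = Mul(Rational(-1, 2), Mul(3, Pow(2, Rational(1, 2)))) = Mul(Rational(-3, 2), Pow(2, Rational(1, 2))) ≈ -2.1213)
Function('b')(n) = Mul(Rational(-3, 2), Pow(2, Rational(1, 2)))
Mul(Mul(Add(-27, 35), Add(Function('S')(5), -28)), Function('b')(-36)) = Mul(Mul(Add(-27, 35), Add(Mul(2, 5, Add(-5, 5)), -28)), Mul(Rational(-3, 2), Pow(2, Rational(1, 2)))) = Mul(Mul(8, Add(Mul(2, 5, 0), -28)), Mul(Rational(-3, 2), Pow(2, Rational(1, 2)))) = Mul(Mul(8, Add(0, -28)), Mul(Rational(-3, 2), Pow(2, Rational(1, 2)))) = Mul(Mul(8, -28), Mul(Rational(-3, 2), Pow(2, Rational(1, 2)))) = Mul(-224, Mul(Rational(-3, 2), Pow(2, Rational(1, 2)))) = Mul(336, Pow(2, Rational(1, 2)))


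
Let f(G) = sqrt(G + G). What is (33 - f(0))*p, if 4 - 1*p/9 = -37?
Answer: 12177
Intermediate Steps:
p = 369 (p = 36 - 9*(-37) = 36 + 333 = 369)
f(G) = sqrt(2)*sqrt(G) (f(G) = sqrt(2*G) = sqrt(2)*sqrt(G))
(33 - f(0))*p = (33 - sqrt(2)*sqrt(0))*369 = (33 - sqrt(2)*0)*369 = (33 - 1*0)*369 = (33 + 0)*369 = 33*369 = 12177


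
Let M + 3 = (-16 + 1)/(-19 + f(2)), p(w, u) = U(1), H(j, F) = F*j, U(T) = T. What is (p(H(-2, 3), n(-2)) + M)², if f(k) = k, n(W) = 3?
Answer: 361/289 ≈ 1.2491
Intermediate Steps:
p(w, u) = 1
M = -36/17 (M = -3 + (-16 + 1)/(-19 + 2) = -3 - 15/(-17) = -3 - 15*(-1/17) = -3 + 15/17 = -36/17 ≈ -2.1176)
(p(H(-2, 3), n(-2)) + M)² = (1 - 36/17)² = (-19/17)² = 361/289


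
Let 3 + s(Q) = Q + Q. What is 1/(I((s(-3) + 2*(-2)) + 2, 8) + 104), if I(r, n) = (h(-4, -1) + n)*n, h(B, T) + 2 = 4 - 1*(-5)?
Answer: 1/224 ≈ 0.0044643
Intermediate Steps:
s(Q) = -3 + 2*Q (s(Q) = -3 + (Q + Q) = -3 + 2*Q)
h(B, T) = 7 (h(B, T) = -2 + (4 - 1*(-5)) = -2 + (4 + 5) = -2 + 9 = 7)
I(r, n) = n*(7 + n) (I(r, n) = (7 + n)*n = n*(7 + n))
1/(I((s(-3) + 2*(-2)) + 2, 8) + 104) = 1/(8*(7 + 8) + 104) = 1/(8*15 + 104) = 1/(120 + 104) = 1/224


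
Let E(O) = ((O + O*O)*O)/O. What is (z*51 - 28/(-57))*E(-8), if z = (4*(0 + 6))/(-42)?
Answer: -91456/57 ≈ -1604.5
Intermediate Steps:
z = -4/7 (z = (4*6)*(-1/42) = 24*(-1/42) = -4/7 ≈ -0.57143)
E(O) = O + O² (E(O) = ((O + O²)*O)/O = (O*(O + O²))/O = O + O²)
(z*51 - 28/(-57))*E(-8) = (-4/7*51 - 28/(-57))*(-8*(1 - 8)) = (-204/7 - 28*(-1/57))*(-8*(-7)) = (-204/7 + 28/57)*56 = -11432/399*56 = -91456/57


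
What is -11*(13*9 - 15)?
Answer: -1122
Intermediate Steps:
-11*(13*9 - 15) = -11*(117 - 15) = -11*102 = -1122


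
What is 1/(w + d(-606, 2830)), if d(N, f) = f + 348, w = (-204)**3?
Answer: -1/8486486 ≈ -1.1783e-7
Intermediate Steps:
w = -8489664
d(N, f) = 348 + f
1/(w + d(-606, 2830)) = 1/(-8489664 + (348 + 2830)) = 1/(-8489664 + 3178) = 1/(-8486486) = -1/8486486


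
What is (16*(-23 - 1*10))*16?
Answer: -8448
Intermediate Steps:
(16*(-23 - 1*10))*16 = (16*(-23 - 10))*16 = (16*(-33))*16 = -528*16 = -8448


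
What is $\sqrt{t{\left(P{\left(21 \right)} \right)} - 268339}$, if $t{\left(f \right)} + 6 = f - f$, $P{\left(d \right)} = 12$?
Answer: $i \sqrt{268345} \approx 518.02 i$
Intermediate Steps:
$t{\left(f \right)} = -6$ ($t{\left(f \right)} = -6 + \left(f - f\right) = -6 + 0 = -6$)
$\sqrt{t{\left(P{\left(21 \right)} \right)} - 268339} = \sqrt{-6 - 268339} = \sqrt{-268345} = i \sqrt{268345}$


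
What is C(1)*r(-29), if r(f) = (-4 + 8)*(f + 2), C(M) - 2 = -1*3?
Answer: 108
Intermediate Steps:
C(M) = -1 (C(M) = 2 - 1*3 = 2 - 3 = -1)
r(f) = 8 + 4*f (r(f) = 4*(2 + f) = 8 + 4*f)
C(1)*r(-29) = -(8 + 4*(-29)) = -(8 - 116) = -1*(-108) = 108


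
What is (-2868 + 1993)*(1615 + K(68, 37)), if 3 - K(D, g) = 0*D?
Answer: -1415750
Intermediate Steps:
K(D, g) = 3 (K(D, g) = 3 - 0*D = 3 - 1*0 = 3 + 0 = 3)
(-2868 + 1993)*(1615 + K(68, 37)) = (-2868 + 1993)*(1615 + 3) = -875*1618 = -1415750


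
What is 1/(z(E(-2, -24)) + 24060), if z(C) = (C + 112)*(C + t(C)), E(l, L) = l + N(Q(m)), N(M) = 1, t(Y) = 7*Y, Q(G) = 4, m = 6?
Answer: 1/23172 ≈ 4.3156e-5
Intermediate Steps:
E(l, L) = 1 + l (E(l, L) = l + 1 = 1 + l)
z(C) = 8*C*(112 + C) (z(C) = (C + 112)*(C + 7*C) = (112 + C)*(8*C) = 8*C*(112 + C))
1/(z(E(-2, -24)) + 24060) = 1/(8*(1 - 2)*(112 + (1 - 2)) + 24060) = 1/(8*(-1)*(112 - 1) + 24060) = 1/(8*(-1)*111 + 24060) = 1/(-888 + 24060) = 1/23172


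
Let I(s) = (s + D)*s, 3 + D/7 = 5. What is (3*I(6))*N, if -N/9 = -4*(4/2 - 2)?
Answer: 0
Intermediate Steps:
D = 14 (D = -21 + 7*5 = -21 + 35 = 14)
N = 0 (N = -(-36)*(4/2 - 2) = -(-36)*(4*(1/2) - 2) = -(-36)*(2 - 2) = -(-36)*0 = -9*0 = 0)
I(s) = s*(14 + s) (I(s) = (s + 14)*s = (14 + s)*s = s*(14 + s))
(3*I(6))*N = (3*(6*(14 + 6)))*0 = (3*(6*20))*0 = (3*120)*0 = 360*0 = 0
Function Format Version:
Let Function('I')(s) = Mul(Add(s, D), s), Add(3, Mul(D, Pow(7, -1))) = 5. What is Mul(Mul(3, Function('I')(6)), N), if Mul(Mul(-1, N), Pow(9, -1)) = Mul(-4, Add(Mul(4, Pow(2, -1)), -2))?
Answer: 0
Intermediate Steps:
D = 14 (D = Add(-21, Mul(7, 5)) = Add(-21, 35) = 14)
N = 0 (N = Mul(-9, Mul(-4, Add(Mul(4, Pow(2, -1)), -2))) = Mul(-9, Mul(-4, Add(Mul(4, Rational(1, 2)), -2))) = Mul(-9, Mul(-4, Add(2, -2))) = Mul(-9, Mul(-4, 0)) = Mul(-9, 0) = 0)
Function('I')(s) = Mul(s, Add(14, s)) (Function('I')(s) = Mul(Add(s, 14), s) = Mul(Add(14, s), s) = Mul(s, Add(14, s)))
Mul(Mul(3, Function('I')(6)), N) = Mul(Mul(3, Mul(6, Add(14, 6))), 0) = Mul(Mul(3, Mul(6, 20)), 0) = Mul(Mul(3, 120), 0) = Mul(360, 0) = 0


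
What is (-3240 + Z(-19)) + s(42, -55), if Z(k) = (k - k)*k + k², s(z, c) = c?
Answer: -2934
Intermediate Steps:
Z(k) = k² (Z(k) = 0*k + k² = 0 + k² = k²)
(-3240 + Z(-19)) + s(42, -55) = (-3240 + (-19)²) - 55 = (-3240 + 361) - 55 = -2879 - 55 = -2934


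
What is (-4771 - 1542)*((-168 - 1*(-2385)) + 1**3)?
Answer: -14002234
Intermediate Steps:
(-4771 - 1542)*((-168 - 1*(-2385)) + 1**3) = -6313*((-168 + 2385) + 1) = -6313*(2217 + 1) = -6313*2218 = -14002234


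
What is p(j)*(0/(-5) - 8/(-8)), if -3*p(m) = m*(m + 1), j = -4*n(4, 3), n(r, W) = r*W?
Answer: -752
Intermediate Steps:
n(r, W) = W*r
j = -48 (j = -12*4 = -4*12 = -48)
p(m) = -m*(1 + m)/3 (p(m) = -m*(m + 1)/3 = -m*(1 + m)/3)
p(j)*(0/(-5) - 8/(-8)) = (-1/3*(-48)*(1 - 48))*(0/(-5) - 8/(-8)) = (-1/3*(-48)*(-47))*(0*(-1/5) - 8*(-1/8)) = -752*(0 + 1) = -752*1 = -752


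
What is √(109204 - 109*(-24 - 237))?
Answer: √137653 ≈ 371.02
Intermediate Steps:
√(109204 - 109*(-24 - 237)) = √(109204 - 109*(-261)) = √(109204 + 28449) = √137653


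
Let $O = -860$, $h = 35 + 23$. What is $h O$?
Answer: $-49880$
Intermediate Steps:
$h = 58$
$h O = 58 \left(-860\right) = -49880$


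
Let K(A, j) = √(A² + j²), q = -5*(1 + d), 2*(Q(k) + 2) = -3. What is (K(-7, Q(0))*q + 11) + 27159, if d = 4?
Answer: 27170 - 175*√5/2 ≈ 26974.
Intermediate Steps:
Q(k) = -7/2 (Q(k) = -2 + (½)*(-3) = -2 - 3/2 = -7/2)
q = -25 (q = -5*(1 + 4) = -5*5 = -25)
(K(-7, Q(0))*q + 11) + 27159 = (√((-7)² + (-7/2)²)*(-25) + 11) + 27159 = (√(49 + 49/4)*(-25) + 11) + 27159 = (√(245/4)*(-25) + 11) + 27159 = ((7*√5/2)*(-25) + 11) + 27159 = (-175*√5/2 + 11) + 27159 = (11 - 175*√5/2) + 27159 = 27170 - 175*√5/2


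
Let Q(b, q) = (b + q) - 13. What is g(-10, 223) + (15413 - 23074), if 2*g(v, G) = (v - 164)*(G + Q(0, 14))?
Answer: -27149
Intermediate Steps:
Q(b, q) = -13 + b + q
g(v, G) = (1 + G)*(-164 + v)/2 (g(v, G) = ((v - 164)*(G + (-13 + 0 + 14)))/2 = ((-164 + v)*(G + 1))/2 = ((-164 + v)*(1 + G))/2 = ((1 + G)*(-164 + v))/2 = (1 + G)*(-164 + v)/2)
g(-10, 223) + (15413 - 23074) = (-82 + (1/2)*(-10) - 82*223 + (1/2)*223*(-10)) + (15413 - 23074) = (-82 - 5 - 18286 - 1115) - 7661 = -19488 - 7661 = -27149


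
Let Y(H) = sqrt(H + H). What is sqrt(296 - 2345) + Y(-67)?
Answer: I*(sqrt(134) + sqrt(2049)) ≈ 56.842*I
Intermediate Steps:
Y(H) = sqrt(2)*sqrt(H) (Y(H) = sqrt(2*H) = sqrt(2)*sqrt(H))
sqrt(296 - 2345) + Y(-67) = sqrt(296 - 2345) + sqrt(2)*sqrt(-67) = sqrt(-2049) + sqrt(2)*(I*sqrt(67)) = I*sqrt(2049) + I*sqrt(134) = I*sqrt(134) + I*sqrt(2049)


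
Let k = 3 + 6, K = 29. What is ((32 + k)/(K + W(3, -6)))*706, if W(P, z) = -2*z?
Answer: 706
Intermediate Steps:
k = 9
((32 + k)/(K + W(3, -6)))*706 = ((32 + 9)/(29 - 2*(-6)))*706 = (41/(29 + 12))*706 = (41/41)*706 = (41*(1/41))*706 = 1*706 = 706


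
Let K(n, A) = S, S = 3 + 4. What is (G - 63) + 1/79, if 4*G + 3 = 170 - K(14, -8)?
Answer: -1816/79 ≈ -22.987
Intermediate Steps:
S = 7
K(n, A) = 7
G = 40 (G = -¾ + (170 - 1*7)/4 = -¾ + (170 - 7)/4 = -¾ + (¼)*163 = -¾ + 163/4 = 40)
(G - 63) + 1/79 = (40 - 63) + 1/79 = -23 + 1/79 = -1816/79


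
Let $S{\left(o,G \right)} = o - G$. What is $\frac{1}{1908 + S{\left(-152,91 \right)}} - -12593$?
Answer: $\frac{20967346}{1665} \approx 12593.0$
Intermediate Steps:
$\frac{1}{1908 + S{\left(-152,91 \right)}} - -12593 = \frac{1}{1908 - 243} - -12593 = \frac{1}{1908 - 243} + 12593 = \frac{1}{1665} + 12593 = \frac{20967346}{1665}$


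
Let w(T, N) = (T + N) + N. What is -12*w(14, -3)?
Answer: -96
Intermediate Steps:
w(T, N) = T + 2*N (w(T, N) = (N + T) + N = T + 2*N)
-12*w(14, -3) = -12*(14 + 2*(-3)) = -12*(14 - 6) = -12*8 = -96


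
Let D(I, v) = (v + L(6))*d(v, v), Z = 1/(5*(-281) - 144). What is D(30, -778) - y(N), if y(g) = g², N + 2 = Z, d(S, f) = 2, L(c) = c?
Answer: -3714278945/2399401 ≈ -1548.0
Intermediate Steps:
Z = -1/1549 (Z = 1/(-1405 - 144) = 1/(-1549) = -1/1549 ≈ -0.00064558)
N = -3099/1549 (N = -2 - 1/1549 = -3099/1549 ≈ -2.0006)
D(I, v) = 12 + 2*v (D(I, v) = (v + 6)*2 = (6 + v)*2 = 12 + 2*v)
D(30, -778) - y(N) = (12 + 2*(-778)) - (-3099/1549)² = (12 - 1556) - 1*9603801/2399401 = -1544 - 9603801/2399401 = -3714278945/2399401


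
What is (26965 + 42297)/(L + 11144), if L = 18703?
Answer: 69262/29847 ≈ 2.3206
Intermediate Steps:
(26965 + 42297)/(L + 11144) = (26965 + 42297)/(18703 + 11144) = 69262/29847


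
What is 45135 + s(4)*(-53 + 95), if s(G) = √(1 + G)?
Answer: 45135 + 42*√5 ≈ 45229.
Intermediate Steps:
45135 + s(4)*(-53 + 95) = 45135 + √(1 + 4)*(-53 + 95) = 45135 + √5*42 = 45135 + 42*√5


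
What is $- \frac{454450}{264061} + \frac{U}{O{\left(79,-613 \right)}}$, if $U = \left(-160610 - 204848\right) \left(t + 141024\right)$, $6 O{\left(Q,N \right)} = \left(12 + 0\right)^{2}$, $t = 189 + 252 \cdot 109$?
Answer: $- \frac{2713042853842263}{1056244} \approx -2.5686 \cdot 10^{9}$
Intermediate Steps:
$t = 27657$ ($t = 189 + 27468 = 27657$)
$O{\left(Q,N \right)} = 24$ ($O{\left(Q,N \right)} = \frac{\left(12 + 0\right)^{2}}{6} = \frac{12^{2}}{6} = \frac{1}{6} \cdot 144 = 24$)
$U = -61645820898$ ($U = \left(-160610 - 204848\right) \left(27657 + 141024\right) = \left(-365458\right) 168681 = -61645820898$)
$- \frac{454450}{264061} + \frac{U}{O{\left(79,-613 \right)}} = - \frac{454450}{264061} - \frac{61645820898}{24} = \left(-454450\right) \frac{1}{264061} - \frac{10274303483}{4} = - \frac{454450}{264061} - \frac{10274303483}{4} = - \frac{2713042853842263}{1056244}$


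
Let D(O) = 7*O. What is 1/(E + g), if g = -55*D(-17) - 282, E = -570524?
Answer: -1/564261 ≈ -1.7722e-6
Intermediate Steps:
g = 6263 (g = -385*(-17) - 282 = -55*(-119) - 282 = 6545 - 282 = 6263)
1/(E + g) = 1/(-570524 + 6263) = 1/(-564261) = -1/564261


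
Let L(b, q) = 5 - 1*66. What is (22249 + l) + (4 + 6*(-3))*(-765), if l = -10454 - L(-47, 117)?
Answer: 22566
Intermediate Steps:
L(b, q) = -61 (L(b, q) = 5 - 66 = -61)
l = -10393 (l = -10454 - 1*(-61) = -10454 + 61 = -10393)
(22249 + l) + (4 + 6*(-3))*(-765) = (22249 - 10393) + (4 + 6*(-3))*(-765) = 11856 + (4 - 18)*(-765) = 11856 - 14*(-765) = 11856 + 10710 = 22566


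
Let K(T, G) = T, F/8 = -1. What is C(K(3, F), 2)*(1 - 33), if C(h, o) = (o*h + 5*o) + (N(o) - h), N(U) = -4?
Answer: -288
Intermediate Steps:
F = -8 (F = 8*(-1) = -8)
C(h, o) = -4 - h + 5*o + h*o (C(h, o) = (o*h + 5*o) + (-4 - h) = (h*o + 5*o) + (-4 - h) = (5*o + h*o) + (-4 - h) = -4 - h + 5*o + h*o)
C(K(3, F), 2)*(1 - 33) = (-4 - 1*3 + 5*2 + 3*2)*(1 - 33) = (-4 - 3 + 10 + 6)*(-32) = 9*(-32) = -288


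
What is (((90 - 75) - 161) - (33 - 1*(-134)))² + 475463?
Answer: 573432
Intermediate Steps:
(((90 - 75) - 161) - (33 - 1*(-134)))² + 475463 = ((15 - 161) - (33 + 134))² + 475463 = (-146 - 1*167)² + 475463 = (-146 - 167)² + 475463 = (-313)² + 475463 = 97969 + 475463 = 573432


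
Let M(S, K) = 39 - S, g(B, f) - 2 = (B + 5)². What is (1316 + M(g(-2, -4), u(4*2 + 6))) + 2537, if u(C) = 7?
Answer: 3881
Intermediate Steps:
g(B, f) = 2 + (5 + B)² (g(B, f) = 2 + (B + 5)² = 2 + (5 + B)²)
(1316 + M(g(-2, -4), u(4*2 + 6))) + 2537 = (1316 + (39 - (2 + (5 - 2)²))) + 2537 = (1316 + (39 - (2 + 3²))) + 2537 = (1316 + (39 - (2 + 9))) + 2537 = (1316 + (39 - 1*11)) + 2537 = (1316 + (39 - 11)) + 2537 = (1316 + 28) + 2537 = 1344 + 2537 = 3881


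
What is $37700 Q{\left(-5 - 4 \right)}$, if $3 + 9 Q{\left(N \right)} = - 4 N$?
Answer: $\frac{414700}{3} \approx 1.3823 \cdot 10^{5}$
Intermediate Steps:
$Q{\left(N \right)} = - \frac{1}{3} - \frac{4 N}{9}$ ($Q{\left(N \right)} = - \frac{1}{3} + \frac{\left(-4\right) N}{9} = - \frac{1}{3} - \frac{4 N}{9}$)
$37700 Q{\left(-5 - 4 \right)} = 37700 \left(- \frac{1}{3} - \frac{4 \left(-5 - 4\right)}{9}\right) = 37700 \left(- \frac{1}{3} - -4\right) = 37700 \left(- \frac{1}{3} + 4\right) = 37700 \cdot \frac{11}{3} = \frac{414700}{3}$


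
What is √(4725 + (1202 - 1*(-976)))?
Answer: 3*√767 ≈ 83.084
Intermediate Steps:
√(4725 + (1202 - 1*(-976))) = √(4725 + (1202 + 976)) = √(4725 + 2178) = √6903 = 3*√767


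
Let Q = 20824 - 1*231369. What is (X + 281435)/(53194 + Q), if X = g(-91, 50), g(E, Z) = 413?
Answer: -281848/157351 ≈ -1.7912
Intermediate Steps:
X = 413
Q = -210545 (Q = 20824 - 231369 = -210545)
(X + 281435)/(53194 + Q) = (413 + 281435)/(53194 - 210545) = 281848/(-157351) = 281848*(-1/157351) = -281848/157351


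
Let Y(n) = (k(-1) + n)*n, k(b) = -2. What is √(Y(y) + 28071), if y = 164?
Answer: 3*√6071 ≈ 233.75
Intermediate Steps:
Y(n) = n*(-2 + n) (Y(n) = (-2 + n)*n = n*(-2 + n))
√(Y(y) + 28071) = √(164*(-2 + 164) + 28071) = √(164*162 + 28071) = √(26568 + 28071) = √54639 = 3*√6071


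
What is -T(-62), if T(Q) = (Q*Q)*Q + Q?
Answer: 238390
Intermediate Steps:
T(Q) = Q + Q³ (T(Q) = Q²*Q + Q = Q³ + Q = Q + Q³)
-T(-62) = -(-62 + (-62)³) = -(-62 - 238328) = -1*(-238390) = 238390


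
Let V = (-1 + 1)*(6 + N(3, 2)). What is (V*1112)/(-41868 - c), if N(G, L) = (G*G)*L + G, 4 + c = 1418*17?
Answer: 0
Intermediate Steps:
c = 24102 (c = -4 + 1418*17 = -4 + 24106 = 24102)
N(G, L) = G + L*G² (N(G, L) = G²*L + G = L*G² + G = G + L*G²)
V = 0 (V = (-1 + 1)*(6 + 3*(1 + 3*2)) = 0*(6 + 3*(1 + 6)) = 0*(6 + 3*7) = 0*(6 + 21) = 0*27 = 0)
(V*1112)/(-41868 - c) = (0*1112)/(-41868 - 1*24102) = 0/(-41868 - 24102) = 0/(-65970) = 0*(-1/65970) = 0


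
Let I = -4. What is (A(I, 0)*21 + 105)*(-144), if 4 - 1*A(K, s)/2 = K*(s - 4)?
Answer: 57456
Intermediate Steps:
A(K, s) = 8 - 2*K*(-4 + s) (A(K, s) = 8 - 2*K*(s - 4) = 8 - 2*K*(-4 + s))
(A(I, 0)*21 + 105)*(-144) = ((8 + 8*(-4) - 2*(-4)*0)*21 + 105)*(-144) = ((8 - 32 + 0)*21 + 105)*(-144) = (-24*21 + 105)*(-144) = (-504 + 105)*(-144) = -399*(-144) = 57456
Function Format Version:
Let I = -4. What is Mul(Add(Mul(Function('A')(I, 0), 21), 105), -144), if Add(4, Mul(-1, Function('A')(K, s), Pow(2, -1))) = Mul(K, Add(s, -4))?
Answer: 57456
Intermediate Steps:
Function('A')(K, s) = Add(8, Mul(-2, K, Add(-4, s))) (Function('A')(K, s) = Add(8, Mul(-2, Mul(K, Add(s, -4)))) = Add(8, Mul(-2, Mul(K, Add(-4, s)))) = Add(8, Mul(-2, K, Add(-4, s))))
Mul(Add(Mul(Function('A')(I, 0), 21), 105), -144) = Mul(Add(Mul(Add(8, Mul(8, -4), Mul(-2, -4, 0)), 21), 105), -144) = Mul(Add(Mul(Add(8, -32, 0), 21), 105), -144) = Mul(Add(Mul(-24, 21), 105), -144) = Mul(Add(-504, 105), -144) = Mul(-399, -144) = 57456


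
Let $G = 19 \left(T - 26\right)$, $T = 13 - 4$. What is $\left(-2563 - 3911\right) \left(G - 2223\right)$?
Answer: $16482804$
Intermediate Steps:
$T = 9$
$G = -323$ ($G = 19 \left(9 - 26\right) = 19 \left(-17\right) = -323$)
$\left(-2563 - 3911\right) \left(G - 2223\right) = \left(-2563 - 3911\right) \left(-323 - 2223\right) = \left(-6474\right) \left(-2546\right) = 16482804$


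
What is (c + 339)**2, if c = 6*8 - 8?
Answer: 143641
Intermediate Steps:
c = 40 (c = 48 - 8 = 40)
(c + 339)**2 = (40 + 339)**2 = 379**2 = 143641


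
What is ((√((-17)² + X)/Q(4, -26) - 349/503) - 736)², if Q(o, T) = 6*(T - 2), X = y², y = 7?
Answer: 1937753905152409/3570463008 + 1605747*√2/14084 ≈ 5.4288e+5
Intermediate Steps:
X = 49 (X = 7² = 49)
Q(o, T) = -12 + 6*T (Q(o, T) = 6*(-2 + T) = -12 + 6*T)
((√((-17)² + X)/Q(4, -26) - 349/503) - 736)² = ((√((-17)² + 49)/(-12 + 6*(-26)) - 349/503) - 736)² = ((√(289 + 49)/(-12 - 156) - 349*1/503) - 736)² = ((√338/(-168) - 349/503) - 736)² = (((13*√2)*(-1/168) - 349/503) - 736)² = ((-13*√2/168 - 349/503) - 736)² = ((-349/503 - 13*√2/168) - 736)² = (-370557/503 - 13*√2/168)²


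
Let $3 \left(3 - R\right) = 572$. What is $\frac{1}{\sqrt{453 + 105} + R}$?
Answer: $- \frac{1689}{311947} - \frac{27 \sqrt{62}}{311947} \approx -0.0060959$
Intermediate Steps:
$R = - \frac{563}{3}$ ($R = 3 - \frac{572}{3} = - \frac{563}{3} \approx -187.67$)
$\frac{1}{\sqrt{453 + 105} + R} = \frac{1}{\sqrt{453 + 105} - \frac{563}{3}} = \frac{1}{\sqrt{558} - \frac{563}{3}} = \frac{1}{3 \sqrt{62} - \frac{563}{3}} = \frac{1}{- \frac{563}{3} + 3 \sqrt{62}}$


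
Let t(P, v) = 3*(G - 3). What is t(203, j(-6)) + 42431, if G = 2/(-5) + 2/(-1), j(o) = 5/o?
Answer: 212074/5 ≈ 42415.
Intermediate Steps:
G = -12/5 (G = 2*(-⅕) + 2*(-1) = -⅖ - 2 = -12/5 ≈ -2.4000)
t(P, v) = -81/5 (t(P, v) = 3*(-12/5 - 3) = 3*(-27/5) = -81/5)
t(203, j(-6)) + 42431 = -81/5 + 42431 = 212074/5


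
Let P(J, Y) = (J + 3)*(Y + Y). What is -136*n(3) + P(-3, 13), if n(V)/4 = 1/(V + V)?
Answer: -272/3 ≈ -90.667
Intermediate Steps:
P(J, Y) = 2*Y*(3 + J) (P(J, Y) = (3 + J)*(2*Y) = 2*Y*(3 + J))
n(V) = 2/V (n(V) = 4/(V + V) = 4/((2*V)) = 4*(1/(2*V)) = 2/V)
-136*n(3) + P(-3, 13) = -272/3 + 2*13*(3 - 3) = -272/3 + 2*13*0 = -136*⅔ + 0 = -272/3 + 0 = -272/3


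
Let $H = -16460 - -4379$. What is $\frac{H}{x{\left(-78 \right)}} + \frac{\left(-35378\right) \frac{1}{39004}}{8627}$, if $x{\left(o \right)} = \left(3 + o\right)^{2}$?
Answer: $- \frac{13827566617}{6437898750} \approx -2.1478$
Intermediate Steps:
$H = -12081$ ($H = -16460 + 4379 = -12081$)
$\frac{H}{x{\left(-78 \right)}} + \frac{\left(-35378\right) \frac{1}{39004}}{8627} = - \frac{12081}{\left(3 - 78\right)^{2}} + \frac{\left(-35378\right) \frac{1}{39004}}{8627} = - \frac{12081}{\left(-75\right)^{2}} + \left(-35378\right) \frac{1}{39004} \cdot \frac{1}{8627} = - \frac{12081}{5625} - \frac{361}{3433546} = \left(-12081\right) \frac{1}{5625} - \frac{361}{3433546} = - \frac{4027}{1875} - \frac{361}{3433546} = - \frac{13827566617}{6437898750}$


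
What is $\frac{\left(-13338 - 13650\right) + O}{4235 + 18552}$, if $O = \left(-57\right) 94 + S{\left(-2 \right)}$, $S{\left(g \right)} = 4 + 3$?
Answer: $- \frac{32339}{22787} \approx -1.4192$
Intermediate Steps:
$S{\left(g \right)} = 7$
$O = -5351$ ($O = \left(-57\right) 94 + 7 = -5358 + 7 = -5351$)
$\frac{\left(-13338 - 13650\right) + O}{4235 + 18552} = \frac{\left(-13338 - 13650\right) - 5351}{4235 + 18552} = \frac{\left(-13338 - 13650\right) - 5351}{22787} = \left(-26988 - 5351\right) \frac{1}{22787} = \left(-32339\right) \frac{1}{22787} = - \frac{32339}{22787}$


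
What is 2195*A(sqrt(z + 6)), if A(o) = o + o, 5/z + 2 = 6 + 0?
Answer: 2195*sqrt(29) ≈ 11820.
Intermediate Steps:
z = 5/4 (z = 5/(-2 + (6 + 0)) = 5/(-2 + 6) = 5/4 ≈ 1.2500)
A(o) = 2*o
2195*A(sqrt(z + 6)) = 2195*(2*sqrt(5/4 + 6)) = 2195*(2*sqrt(29/4)) = 2195*(2*(sqrt(29)/2)) = 2195*sqrt(29)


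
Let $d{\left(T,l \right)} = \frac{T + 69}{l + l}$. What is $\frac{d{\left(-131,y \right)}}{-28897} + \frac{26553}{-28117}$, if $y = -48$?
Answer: $- \frac{36831369595}{38999853552} \approx -0.9444$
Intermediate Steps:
$d{\left(T,l \right)} = \frac{69 + T}{2 l}$
$\frac{d{\left(-131,y \right)}}{-28897} + \frac{26553}{-28117} = \frac{\frac{1}{2} \frac{1}{-48} \left(69 - 131\right)}{-28897} + \frac{26553}{-28117} = \frac{1}{2} \left(- \frac{1}{48}\right) \left(-62\right) \left(- \frac{1}{28897}\right) + 26553 \left(- \frac{1}{28117}\right) = \frac{31}{48} \left(- \frac{1}{28897}\right) - \frac{26553}{28117} = - \frac{31}{1387056} - \frac{26553}{28117} = - \frac{36831369595}{38999853552}$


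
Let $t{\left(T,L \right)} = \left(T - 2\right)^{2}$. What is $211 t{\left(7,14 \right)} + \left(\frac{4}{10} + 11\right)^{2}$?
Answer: $\frac{135124}{25} \approx 5405.0$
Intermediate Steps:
$t{\left(T,L \right)} = \left(-2 + T\right)^{2}$
$211 t{\left(7,14 \right)} + \left(\frac{4}{10} + 11\right)^{2} = 211 \left(-2 + 7\right)^{2} + \left(\frac{4}{10} + 11\right)^{2} = 211 \cdot 5^{2} + \left(4 \cdot \frac{1}{10} + 11\right)^{2} = 211 \cdot 25 + \left(\frac{2}{5} + 11\right)^{2} = 5275 + \left(\frac{57}{5}\right)^{2} = 5275 + \frac{3249}{25} = \frac{135124}{25}$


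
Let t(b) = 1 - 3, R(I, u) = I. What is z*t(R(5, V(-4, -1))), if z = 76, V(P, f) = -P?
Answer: -152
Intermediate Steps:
t(b) = -2
z*t(R(5, V(-4, -1))) = 76*(-2) = -152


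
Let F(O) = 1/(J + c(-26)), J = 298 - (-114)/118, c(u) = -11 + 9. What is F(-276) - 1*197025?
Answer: -3452074966/17521 ≈ -1.9703e+5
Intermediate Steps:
c(u) = -2
J = 17639/59 (J = 298 - (-114)/118 = 298 - 1*(-57/59) = 298 + 57/59 = 17639/59 ≈ 298.97)
F(O) = 59/17521 (F(O) = 1/(17639/59 - 2) = 1/(17521/59) = 59/17521)
F(-276) - 1*197025 = 59/17521 - 1*197025 = 59/17521 - 197025 = -3452074966/17521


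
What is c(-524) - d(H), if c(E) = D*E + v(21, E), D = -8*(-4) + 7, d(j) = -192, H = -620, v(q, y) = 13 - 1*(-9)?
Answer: -20222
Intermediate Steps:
v(q, y) = 22 (v(q, y) = 13 + 9 = 22)
D = 39 (D = 32 + 7 = 39)
c(E) = 22 + 39*E (c(E) = 39*E + 22 = 22 + 39*E)
c(-524) - d(H) = (22 + 39*(-524)) - 1*(-192) = (22 - 20436) + 192 = -20414 + 192 = -20222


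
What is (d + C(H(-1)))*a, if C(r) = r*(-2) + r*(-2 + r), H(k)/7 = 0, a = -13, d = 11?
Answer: -143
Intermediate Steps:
H(k) = 0 (H(k) = 7*0 = 0)
C(r) = -2*r + r*(-2 + r)
(d + C(H(-1)))*a = (11 + 0*(-4 + 0))*(-13) = (11 + 0*(-4))*(-13) = (11 + 0)*(-13) = 11*(-13) = -143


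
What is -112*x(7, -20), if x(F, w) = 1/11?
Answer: -112/11 ≈ -10.182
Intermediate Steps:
x(F, w) = 1/11
-112*x(7, -20) = -112*1/11 = -112/11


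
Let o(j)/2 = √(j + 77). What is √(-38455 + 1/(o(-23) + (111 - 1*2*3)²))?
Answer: √(-1271899122 - 692190*√6)/(3*√(3675 + 2*√6)) ≈ 196.1*I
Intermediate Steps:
o(j) = 2*√(77 + j) (o(j) = 2*√(j + 77) = 2*√(77 + j))
√(-38455 + 1/(o(-23) + (111 - 1*2*3)²)) = √(-38455 + 1/(2*√(77 - 23) + (111 - 1*2*3)²)) = √(-38455 + 1/(2*√54 + (111 - 2*3)²)) = √(-38455 + 1/(2*(3*√6) + (111 - 6)²)) = √(-38455 + 1/(6*√6 + 105²)) = √(-38455 + 1/(6*√6 + 11025)) = √(-38455 + 1/(11025 + 6*√6))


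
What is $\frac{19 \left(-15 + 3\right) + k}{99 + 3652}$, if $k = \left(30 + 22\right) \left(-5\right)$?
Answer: $- \frac{488}{3751} \approx -0.1301$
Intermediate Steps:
$k = -260$ ($k = 52 \left(-5\right) = -260$)
$\frac{19 \left(-15 + 3\right) + k}{99 + 3652} = \frac{19 \left(-15 + 3\right) - 260}{99 + 3652} = \frac{19 \left(-12\right) - 260}{3751} = \left(-228 - 260\right) \frac{1}{3751} = \left(-488\right) \frac{1}{3751} = - \frac{488}{3751}$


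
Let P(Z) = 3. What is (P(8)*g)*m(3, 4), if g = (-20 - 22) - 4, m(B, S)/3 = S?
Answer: -1656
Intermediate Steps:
m(B, S) = 3*S
g = -46 (g = -42 - 4 = -46)
(P(8)*g)*m(3, 4) = (3*(-46))*(3*4) = -138*12 = -1656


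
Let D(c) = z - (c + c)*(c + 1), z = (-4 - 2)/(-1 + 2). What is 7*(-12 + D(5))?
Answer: -546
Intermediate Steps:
z = -6 (z = -6/1 = -6*1 = -6)
D(c) = -6 - 2*c*(1 + c) (D(c) = -6 - (c + c)*(c + 1) = -6 - 2*c*(1 + c))
7*(-12 + D(5)) = 7*(-12 + (-6 - 2*5 - 2*5²)) = 7*(-12 + (-6 - 10 - 2*25)) = 7*(-12 + (-6 - 10 - 50)) = 7*(-12 - 66) = 7*(-78) = -546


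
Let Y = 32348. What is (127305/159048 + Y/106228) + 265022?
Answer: 124379399058917/469315304 ≈ 2.6502e+5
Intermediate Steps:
(127305/159048 + Y/106228) + 265022 = (127305/159048 + 32348/106228) + 265022 = (127305*(1/159048) + 32348*(1/106228)) + 265022 = (14145/17672 + 8087/26557) + 265022 = 518562229/469315304 + 265022 = 124379399058917/469315304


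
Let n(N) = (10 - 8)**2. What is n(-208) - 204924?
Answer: -204920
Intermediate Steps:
n(N) = 4 (n(N) = 2**2 = 4)
n(-208) - 204924 = 4 - 204924 = -204920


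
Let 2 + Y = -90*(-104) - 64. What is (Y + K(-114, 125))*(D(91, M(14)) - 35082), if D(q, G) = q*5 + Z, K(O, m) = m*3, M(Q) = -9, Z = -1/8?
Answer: -2678477373/8 ≈ -3.3481e+8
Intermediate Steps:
Z = -⅛ (Z = -1*⅛ = -⅛ ≈ -0.12500)
K(O, m) = 3*m
D(q, G) = -⅛ + 5*q (D(q, G) = q*5 - ⅛ = 5*q - ⅛ = -⅛ + 5*q)
Y = 9294 (Y = -2 + (-90*(-104) - 64) = -2 + (9360 - 64) = -2 + 9296 = 9294)
(Y + K(-114, 125))*(D(91, M(14)) - 35082) = (9294 + 3*125)*((-⅛ + 5*91) - 35082) = (9294 + 375)*((-⅛ + 455) - 35082) = 9669*(3639/8 - 35082) = 9669*(-277017/8) = -2678477373/8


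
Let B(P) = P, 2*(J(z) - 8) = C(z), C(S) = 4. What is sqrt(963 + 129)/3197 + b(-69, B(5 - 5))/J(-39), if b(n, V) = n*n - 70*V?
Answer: 4761/10 + 2*sqrt(273)/3197 ≈ 476.11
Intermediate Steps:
J(z) = 10 (J(z) = 8 + (1/2)*4 = 8 + 2 = 10)
b(n, V) = n**2 - 70*V
sqrt(963 + 129)/3197 + b(-69, B(5 - 5))/J(-39) = sqrt(963 + 129)/3197 + ((-69)**2 - 70*(5 - 5))/10 = sqrt(1092)*(1/3197) + (4761 - 70*0)*(1/10) = (2*sqrt(273))*(1/3197) + (4761 + 0)*(1/10) = 2*sqrt(273)/3197 + 4761*(1/10) = 2*sqrt(273)/3197 + 4761/10 = 4761/10 + 2*sqrt(273)/3197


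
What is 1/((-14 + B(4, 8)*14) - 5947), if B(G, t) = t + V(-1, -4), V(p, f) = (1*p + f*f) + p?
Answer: -1/5653 ≈ -0.00017690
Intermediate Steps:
V(p, f) = f² + 2*p (V(p, f) = (p + f²) + p = f² + 2*p)
B(G, t) = 14 + t (B(G, t) = t + ((-4)² + 2*(-1)) = t + (16 - 2) = t + 14 = 14 + t)
1/((-14 + B(4, 8)*14) - 5947) = 1/((-14 + (14 + 8)*14) - 5947) = 1/((-14 + 22*14) - 5947) = 1/((-14 + 308) - 5947) = 1/(294 - 5947) = 1/(-5653) = -1/5653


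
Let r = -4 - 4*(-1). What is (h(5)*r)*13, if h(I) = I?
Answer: 0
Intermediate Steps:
r = 0 (r = -4 + 4 = 0)
(h(5)*r)*13 = (5*0)*13 = 0*13 = 0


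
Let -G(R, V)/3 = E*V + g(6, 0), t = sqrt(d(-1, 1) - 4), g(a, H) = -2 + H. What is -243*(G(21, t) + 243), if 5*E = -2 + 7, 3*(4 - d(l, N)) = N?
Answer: -60507 + 243*I*sqrt(3) ≈ -60507.0 + 420.89*I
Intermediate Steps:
d(l, N) = 4 - N/3
t = I*sqrt(3)/3 (t = sqrt((4 - 1/3*1) - 4) = sqrt((4 - 1/3) - 4) = sqrt(11/3 - 4) = sqrt(-1/3) = I*sqrt(3)/3 ≈ 0.57735*I)
E = 1 (E = (-2 + 7)/5 = (1/5)*5 = 1)
G(R, V) = 6 - 3*V (G(R, V) = -3*(1*V + (-2 + 0)) = -3*(V - 2) = -3*(-2 + V) = 6 - 3*V)
-243*(G(21, t) + 243) = -243*((6 - I*sqrt(3)) + 243) = -243*(249 - I*sqrt(3)) = -60507 + 243*I*sqrt(3)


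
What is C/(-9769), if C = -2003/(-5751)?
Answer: -2003/56181519 ≈ -3.5652e-5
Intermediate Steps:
C = 2003/5751 (C = -2003*(-1/5751) = 2003/5751 ≈ 0.34829)
C/(-9769) = (2003/5751)/(-9769) = (2003/5751)*(-1/9769) = -2003/56181519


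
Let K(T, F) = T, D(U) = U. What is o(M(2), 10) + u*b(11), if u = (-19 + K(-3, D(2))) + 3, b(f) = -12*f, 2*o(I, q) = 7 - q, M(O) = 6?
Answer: 5013/2 ≈ 2506.5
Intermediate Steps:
o(I, q) = 7/2 - q/2 (o(I, q) = (7 - q)/2 = 7/2 - q/2)
u = -19 (u = (-19 - 3) + 3 = -22 + 3 = -19)
o(M(2), 10) + u*b(11) = (7/2 - 1/2*10) - (-228)*11 = (7/2 - 5) - 19*(-132) = -3/2 + 2508 = 5013/2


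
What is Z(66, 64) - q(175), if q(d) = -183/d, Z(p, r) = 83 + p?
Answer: 26258/175 ≈ 150.05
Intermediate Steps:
Z(66, 64) - q(175) = (83 + 66) - (-183)/175 = 149 - (-183)/175 = 149 - 1*(-183/175) = 149 + 183/175 = 26258/175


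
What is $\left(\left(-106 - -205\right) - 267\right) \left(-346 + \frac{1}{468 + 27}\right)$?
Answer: $\frac{9591064}{165} \approx 58128.0$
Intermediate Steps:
$\left(\left(-106 - -205\right) - 267\right) \left(-346 + \frac{1}{468 + 27}\right) = \left(\left(-106 + 205\right) - 267\right) \left(-346 + \frac{1}{495}\right) = \left(99 - 267\right) \left(-346 + \frac{1}{495}\right) = \left(-168\right) \left(- \frac{171269}{495}\right) = \frac{9591064}{165}$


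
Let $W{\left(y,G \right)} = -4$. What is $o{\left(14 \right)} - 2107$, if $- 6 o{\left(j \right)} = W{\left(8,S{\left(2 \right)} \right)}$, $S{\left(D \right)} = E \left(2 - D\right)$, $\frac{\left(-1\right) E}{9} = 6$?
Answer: $- \frac{6319}{3} \approx -2106.3$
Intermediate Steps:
$E = -54$ ($E = \left(-9\right) 6 = -54$)
$S{\left(D \right)} = -108 + 54 D$ ($S{\left(D \right)} = - 54 \left(2 - D\right) = -108 + 54 D$)
$o{\left(j \right)} = \frac{2}{3}$ ($o{\left(j \right)} = \left(- \frac{1}{6}\right) \left(-4\right) = \frac{2}{3}$)
$o{\left(14 \right)} - 2107 = \frac{2}{3} - 2107 = - \frac{6319}{3}$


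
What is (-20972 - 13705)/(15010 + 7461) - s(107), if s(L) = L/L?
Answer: -57148/22471 ≈ -2.5432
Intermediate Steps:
s(L) = 1
(-20972 - 13705)/(15010 + 7461) - s(107) = (-20972 - 13705)/(15010 + 7461) - 1*1 = -34677/22471 - 1 = -57148/22471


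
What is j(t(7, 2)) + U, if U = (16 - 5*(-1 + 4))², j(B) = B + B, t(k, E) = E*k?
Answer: 29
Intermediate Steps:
j(B) = 2*B
U = 1 (U = (16 - 5*3)² = (16 - 15)² = 1² = 1)
j(t(7, 2)) + U = 2*(2*7) + 1 = 2*14 + 1 = 28 + 1 = 29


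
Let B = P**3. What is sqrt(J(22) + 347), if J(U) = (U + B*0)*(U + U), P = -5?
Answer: sqrt(1315) ≈ 36.263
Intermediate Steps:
B = -125 (B = (-5)**3 = -125)
J(U) = 2*U**2 (J(U) = (U - 125*0)*(U + U) = (U + 0)*(2*U) = U*(2*U) = 2*U**2)
sqrt(J(22) + 347) = sqrt(2*22**2 + 347) = sqrt(2*484 + 347) = sqrt(968 + 347) = sqrt(1315)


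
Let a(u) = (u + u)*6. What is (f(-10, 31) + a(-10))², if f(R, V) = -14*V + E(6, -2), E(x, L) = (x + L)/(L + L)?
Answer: 308025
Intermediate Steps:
E(x, L) = (L + x)/(2*L) (E(x, L) = (L + x)/((2*L)) = (L + x)*(1/(2*L)) = (L + x)/(2*L))
f(R, V) = -1 - 14*V (f(R, V) = -14*V + (½)*(-2 + 6)/(-2) = -14*V + (½)*(-½)*4 = -14*V - 1 = -1 - 14*V)
a(u) = 12*u (a(u) = (2*u)*6 = 12*u)
(f(-10, 31) + a(-10))² = ((-1 - 14*31) + 12*(-10))² = ((-1 - 434) - 120)² = (-435 - 120)² = (-555)² = 308025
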